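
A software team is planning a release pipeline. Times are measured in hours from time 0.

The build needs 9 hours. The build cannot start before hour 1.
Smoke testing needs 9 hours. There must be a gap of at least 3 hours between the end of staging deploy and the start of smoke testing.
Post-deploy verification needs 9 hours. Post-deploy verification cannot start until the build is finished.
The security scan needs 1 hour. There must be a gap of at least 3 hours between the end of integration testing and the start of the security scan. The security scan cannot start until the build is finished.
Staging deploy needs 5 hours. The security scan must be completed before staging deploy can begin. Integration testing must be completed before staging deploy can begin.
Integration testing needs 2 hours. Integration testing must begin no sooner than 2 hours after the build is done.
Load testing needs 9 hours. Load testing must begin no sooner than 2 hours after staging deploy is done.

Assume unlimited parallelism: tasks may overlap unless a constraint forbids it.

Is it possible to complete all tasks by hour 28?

After its own release at hour 1, the build can start at hour 1 and finishes at hour 10.
Post-deploy verification waits on the build (finishes hour 10), so it starts at hour 10 and finishes at 10 + 9 = hour 19.
Integration testing cannot begin until the build (finishes hour 10, plus 2-hour gap → hour 12). It runs from hour 12 to 12 + 2 = hour 14.
For the security scan: integration testing (finishes hour 14, plus 3-hour gap → hour 17); the build (finishes hour 10). Taking the maximum gives a start of hour 17, and it finishes at 17 + 1 = hour 18.
Staging deploy needs all of the security scan (finishes hour 18); integration testing (finishes hour 14). That puts its earliest start at hour 18; it finishes at 18 + 5 = hour 23.
Load testing waits on staging deploy (finishes hour 23, plus 2-hour gap → hour 25), so it starts at hour 25 and finishes at 25 + 9 = hour 34.
Smoke testing cannot begin until staging deploy (finishes hour 23, plus 3-hour gap → hour 26). It runs from hour 26 to 26 + 9 = hour 35.
The earliest everything can be done is hour 35, which is after the deadline of 28, so it is not possible.

No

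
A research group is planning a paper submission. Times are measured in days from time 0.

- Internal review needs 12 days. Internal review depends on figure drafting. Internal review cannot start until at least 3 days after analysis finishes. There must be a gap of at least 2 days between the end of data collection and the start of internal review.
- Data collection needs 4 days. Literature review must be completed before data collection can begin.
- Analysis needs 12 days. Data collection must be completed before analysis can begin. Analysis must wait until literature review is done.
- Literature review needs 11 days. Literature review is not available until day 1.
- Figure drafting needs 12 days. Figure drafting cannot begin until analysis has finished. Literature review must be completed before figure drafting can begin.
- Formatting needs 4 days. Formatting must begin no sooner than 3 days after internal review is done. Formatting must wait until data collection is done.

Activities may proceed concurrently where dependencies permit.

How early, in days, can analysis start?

After its own release at day 1, literature review can start at day 1 and finishes at day 12.
After literature review (finishes day 12), data collection can start at day 12 and finishes at day 16.
Analysis waits on data collection (finishes day 16); literature review (finishes day 12). The latest of these is day 16, which is the earliest analysis can start.

16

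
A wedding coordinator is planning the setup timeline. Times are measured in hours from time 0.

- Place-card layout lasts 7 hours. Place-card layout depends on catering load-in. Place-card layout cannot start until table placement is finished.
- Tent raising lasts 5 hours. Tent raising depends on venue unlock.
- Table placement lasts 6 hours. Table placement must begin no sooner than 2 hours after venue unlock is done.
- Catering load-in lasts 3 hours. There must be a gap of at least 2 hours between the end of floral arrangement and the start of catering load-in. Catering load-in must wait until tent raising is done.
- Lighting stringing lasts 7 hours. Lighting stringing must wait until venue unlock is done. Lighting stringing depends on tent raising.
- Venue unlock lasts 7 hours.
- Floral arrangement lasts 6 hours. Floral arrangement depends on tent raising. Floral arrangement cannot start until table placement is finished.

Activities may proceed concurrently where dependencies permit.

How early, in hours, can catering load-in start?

23

Venue unlock has no prerequisites, so it starts at hour 0 and finishes at hour 7.
After venue unlock (finishes hour 7, plus 2-hour gap → hour 9), table placement can start at hour 9 and finishes at hour 15.
Tent raising waits on venue unlock (finishes hour 7), so it starts at hour 7 and finishes at 7 + 5 = hour 12.
For floral arrangement: tent raising (finishes hour 12); table placement (finishes hour 15). Taking the maximum gives a start of hour 15, and it finishes at 15 + 6 = hour 21.
Catering load-in waits on floral arrangement (finishes hour 21, plus 2-hour gap → hour 23); tent raising (finishes hour 12). The latest of these is hour 23, which is the earliest catering load-in can start.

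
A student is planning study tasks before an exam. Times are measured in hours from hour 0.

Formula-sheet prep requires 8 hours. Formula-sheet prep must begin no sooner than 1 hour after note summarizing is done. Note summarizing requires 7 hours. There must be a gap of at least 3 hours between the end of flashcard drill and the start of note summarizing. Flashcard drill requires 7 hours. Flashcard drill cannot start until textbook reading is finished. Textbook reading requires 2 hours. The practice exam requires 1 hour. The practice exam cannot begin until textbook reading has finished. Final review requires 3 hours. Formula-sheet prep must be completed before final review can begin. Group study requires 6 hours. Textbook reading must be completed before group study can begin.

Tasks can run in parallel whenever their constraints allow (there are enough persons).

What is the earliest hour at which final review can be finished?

31

Textbook reading has no prerequisites, so it starts at hour 0 and finishes at hour 2.
Flashcard drill waits on textbook reading (finishes hour 2), so it starts at hour 2 and finishes at 2 + 7 = hour 9.
Note summarizing cannot begin until flashcard drill (finishes hour 9, plus 3-hour gap → hour 12). It runs from hour 12 to 12 + 7 = hour 19.
Formula-sheet prep cannot begin until note summarizing (finishes hour 19, plus 1-hour gap → hour 20). It runs from hour 20 to 20 + 8 = hour 28.
Final review cannot begin until formula-sheet prep (finishes hour 28). It runs from hour 28 to 28 + 3 = hour 31.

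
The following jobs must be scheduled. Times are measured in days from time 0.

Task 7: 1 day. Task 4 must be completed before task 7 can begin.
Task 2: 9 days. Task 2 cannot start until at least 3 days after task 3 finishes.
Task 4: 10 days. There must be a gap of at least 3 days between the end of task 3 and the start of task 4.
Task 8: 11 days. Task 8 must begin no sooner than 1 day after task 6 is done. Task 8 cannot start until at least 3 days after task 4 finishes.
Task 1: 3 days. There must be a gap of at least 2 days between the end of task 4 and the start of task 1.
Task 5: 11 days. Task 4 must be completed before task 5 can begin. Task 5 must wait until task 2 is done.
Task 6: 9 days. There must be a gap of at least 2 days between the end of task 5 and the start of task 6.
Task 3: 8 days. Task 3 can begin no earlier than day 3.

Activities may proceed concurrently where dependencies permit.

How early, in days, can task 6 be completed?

Task 3 waits on its own release at day 3, so it starts at day 3 and finishes at 3 + 8 = day 11.
Task 4 waits on task 3 (finishes day 11, plus 3-day gap → day 14), so it starts at day 14 and finishes at 14 + 10 = day 24.
Task 2 cannot begin until task 3 (finishes day 11, plus 3-day gap → day 14). It runs from day 14 to 14 + 9 = day 23.
Task 5 has to wait for task 4 (finishes day 24); task 2 (finishes day 23). The latest of these is day 24, so task 5 runs day 24 to 24 + 11 = day 35.
Task 6 waits on task 5 (finishes day 35, plus 2-day gap → day 37), so it starts at day 37 and finishes at 37 + 9 = day 46.

46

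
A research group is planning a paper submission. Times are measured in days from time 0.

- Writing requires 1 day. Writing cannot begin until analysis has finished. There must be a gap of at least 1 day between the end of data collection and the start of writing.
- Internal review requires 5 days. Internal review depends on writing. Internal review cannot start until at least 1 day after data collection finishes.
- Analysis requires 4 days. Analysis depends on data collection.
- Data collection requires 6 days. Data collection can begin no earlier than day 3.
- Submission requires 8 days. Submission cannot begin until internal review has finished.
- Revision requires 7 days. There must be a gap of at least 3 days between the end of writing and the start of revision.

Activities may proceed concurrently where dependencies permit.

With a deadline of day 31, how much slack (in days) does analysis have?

Data collection cannot begin until its own release at day 3. It runs from day 3 to 3 + 6 = day 9.
Analysis waits on data collection (finishes day 9), so it starts at day 9 and finishes at 9 + 4 = day 13.

Working backward from the deadline:
Nothing follows submission; the deadline of day 31 is its only limit. It must start by 31 − 8 = day 23.
Internal review must finish before submission (must start by day 23). With a 5-day duration, internal review must start by 23 − 5 = day 18.
Nothing follows revision; the deadline of day 31 is its only limit. It must start by 31 − 7 = day 24.
Writing feeds internal review (must start by day 18); revision (must start by day 24, minus 3-day gap → day 21). Taking the minimum, writing must finish by day 18 and start by 18 − 1 = day 17.
Analysis must finish before writing (must start by day 17). With a 4-day duration, analysis must start by 17 − 4 = day 13.
So analysis can start as early as day 9 and as late as day 13, giving 13 − 9 = 4 days of slack.

4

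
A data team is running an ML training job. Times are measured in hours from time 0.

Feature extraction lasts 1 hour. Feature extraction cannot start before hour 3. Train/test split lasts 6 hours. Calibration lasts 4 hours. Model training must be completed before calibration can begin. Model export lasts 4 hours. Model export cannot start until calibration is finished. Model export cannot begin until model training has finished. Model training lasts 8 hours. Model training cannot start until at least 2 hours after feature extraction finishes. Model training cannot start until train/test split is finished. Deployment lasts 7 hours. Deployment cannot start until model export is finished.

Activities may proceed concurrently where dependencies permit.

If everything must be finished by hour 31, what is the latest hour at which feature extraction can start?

To finish by hour 31, deployment (duration 7) must start no later than hour 24.
Since deployment (must start by hour 24) depends on it, model export must finish by hour 24. Backing off its 4-hour duration gives a latest start of hour 20.
Calibration feeds into model export (must start by hour 20); so calibration must finish by hour 20 and therefore start by hour 16.
Model training feeds calibration (must start by hour 16); model export (must start by hour 20). Taking the minimum, model training must finish by hour 16 and start by 16 − 8 = hour 8.
Feature extraction feeds into model training (must start by hour 8, minus 2-hour gap → hour 6); so feature extraction must finish by hour 6 and therefore start by hour 5.

5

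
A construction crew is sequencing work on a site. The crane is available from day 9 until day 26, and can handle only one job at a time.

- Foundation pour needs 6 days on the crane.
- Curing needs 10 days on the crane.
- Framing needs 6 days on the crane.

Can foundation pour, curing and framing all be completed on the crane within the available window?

No

The crane window is 26 − 9 = 17 days.
Running back to back, the jobs need 6 + 10 + 6 = 22 days on the crane.
Since 22 > 17, they cannot all fit.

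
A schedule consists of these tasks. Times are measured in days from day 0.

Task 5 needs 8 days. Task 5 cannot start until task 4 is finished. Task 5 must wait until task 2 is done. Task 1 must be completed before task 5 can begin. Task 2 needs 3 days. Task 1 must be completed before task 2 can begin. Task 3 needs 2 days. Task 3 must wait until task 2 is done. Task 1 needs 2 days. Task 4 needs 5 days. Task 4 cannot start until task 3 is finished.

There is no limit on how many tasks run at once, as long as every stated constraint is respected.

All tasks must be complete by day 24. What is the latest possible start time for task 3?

To finish by day 24, task 5 (duration 8) must start no later than day 16.
Task 4 feeds into task 5 (must start by day 16); so task 4 must finish by day 16 and therefore start by day 11.
Task 3 feeds into task 4 (must start by day 11); so task 3 must finish by day 11 and therefore start by day 9.

9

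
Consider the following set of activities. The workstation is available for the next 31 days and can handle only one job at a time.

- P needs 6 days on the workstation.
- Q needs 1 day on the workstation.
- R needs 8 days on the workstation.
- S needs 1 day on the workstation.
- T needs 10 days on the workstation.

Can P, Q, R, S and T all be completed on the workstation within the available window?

Yes

Running back to back, the jobs need 6 + 1 + 8 + 1 + 10 = 26 days on the workstation.
Since 26 ≤ 31, they fit within the window.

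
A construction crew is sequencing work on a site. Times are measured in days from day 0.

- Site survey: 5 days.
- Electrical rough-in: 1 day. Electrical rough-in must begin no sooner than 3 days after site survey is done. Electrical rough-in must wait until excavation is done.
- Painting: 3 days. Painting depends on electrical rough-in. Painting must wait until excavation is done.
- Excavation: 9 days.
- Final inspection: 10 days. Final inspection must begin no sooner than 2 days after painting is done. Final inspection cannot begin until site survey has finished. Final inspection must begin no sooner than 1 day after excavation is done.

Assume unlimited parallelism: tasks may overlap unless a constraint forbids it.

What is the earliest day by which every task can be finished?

Excavation can start immediately at day 0; it finishes at day 9.
Site survey has no prerequisites, so it starts at day 0 and finishes at day 5.
Electrical rough-in needs all of site survey (finishes day 5, plus 3-day gap → day 8); excavation (finishes day 9). That puts its earliest start at day 9; it finishes at 9 + 1 = day 10.
For painting: electrical rough-in (finishes day 10); excavation (finishes day 9). Taking the maximum gives a start of day 10, and it finishes at 10 + 3 = day 13.
Final inspection needs all of painting (finishes day 13, plus 2-day gap → day 15); site survey (finishes day 5); excavation (finishes day 9, plus 1-day gap → day 10). That puts its earliest start at day 15; it finishes at 15 + 10 = day 25.
All tasks are finished once the last one completes. Finish times: Site survey at 5, Excavation at 9, Electrical rough-in at 10, Painting at 13, Final inspection at 25. The latest is day 25.

25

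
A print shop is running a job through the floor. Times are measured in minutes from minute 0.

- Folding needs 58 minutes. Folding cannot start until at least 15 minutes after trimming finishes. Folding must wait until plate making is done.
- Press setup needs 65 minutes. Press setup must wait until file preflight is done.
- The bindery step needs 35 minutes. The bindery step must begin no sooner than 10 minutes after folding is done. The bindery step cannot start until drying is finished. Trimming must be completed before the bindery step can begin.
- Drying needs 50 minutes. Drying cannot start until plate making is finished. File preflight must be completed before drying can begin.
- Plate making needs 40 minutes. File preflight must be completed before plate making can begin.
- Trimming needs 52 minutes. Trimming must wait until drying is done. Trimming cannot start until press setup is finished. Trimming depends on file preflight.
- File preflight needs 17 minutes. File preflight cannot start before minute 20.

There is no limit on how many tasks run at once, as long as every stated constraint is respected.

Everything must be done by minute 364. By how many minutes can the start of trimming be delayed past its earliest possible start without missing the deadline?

67

After its own release at minute 20, file preflight can start at minute 20 and finishes at minute 37.
Press setup waits on file preflight (finishes minute 37), so it starts at minute 37 and finishes at 37 + 65 = minute 102.
Plate making waits on file preflight (finishes minute 37), so it starts at minute 37 and finishes at 37 + 40 = minute 77.
Drying has to wait for plate making (finishes minute 77); file preflight (finishes minute 37). The latest of these is minute 77, so drying runs minute 77 to 77 + 50 = minute 127.
Trimming cannot start until drying (finishes minute 127); press setup (finishes minute 102); file preflight (finishes minute 37). The controlling bound is minute 127, so trimming finishes at 127 + 52 = minute 179.

Working backward from the deadline:
To finish by minute 364, the bindery step (duration 35) must start no later than minute 329.
Folding has to be done before the bindery step (must start by minute 329, minus 10-minute gap → minute 319). That means finishing by minute 319, i.e. starting by 319 − 58 = minute 261.
For trimming: folding (must start by minute 261, minus 15-minute gap → minute 246); the bindery step (must start by minute 329). The most restrictive is minute 246; with a 52-minute duration, trimming must start by minute 194.
So trimming can start as early as minute 127 and as late as minute 194, giving 194 − 127 = 67 minutes of slack.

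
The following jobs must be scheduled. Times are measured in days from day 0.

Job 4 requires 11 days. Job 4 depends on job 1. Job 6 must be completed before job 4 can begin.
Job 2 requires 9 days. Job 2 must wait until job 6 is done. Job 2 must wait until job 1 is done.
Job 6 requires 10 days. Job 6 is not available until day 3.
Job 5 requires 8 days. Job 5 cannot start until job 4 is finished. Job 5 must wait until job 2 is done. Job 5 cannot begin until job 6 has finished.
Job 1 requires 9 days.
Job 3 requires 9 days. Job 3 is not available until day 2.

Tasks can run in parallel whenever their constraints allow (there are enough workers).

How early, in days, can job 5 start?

Job 6 cannot begin until its own release at day 3. It runs from day 3 to 3 + 10 = day 13.
Job 1 has no prerequisites, so it starts at day 0 and finishes at day 9.
Job 4 cannot start until job 1 (finishes day 9); job 6 (finishes day 13). The controlling bound is day 13, so job 4 finishes at 13 + 11 = day 24.
Job 2 needs all of job 6 (finishes day 13); job 1 (finishes day 9). That puts its earliest start at day 13; it finishes at 13 + 9 = day 22.
Job 5 waits on job 4 (finishes day 24); job 2 (finishes day 22); job 6 (finishes day 13). The latest of these is day 24, which is the earliest job 5 can start.

24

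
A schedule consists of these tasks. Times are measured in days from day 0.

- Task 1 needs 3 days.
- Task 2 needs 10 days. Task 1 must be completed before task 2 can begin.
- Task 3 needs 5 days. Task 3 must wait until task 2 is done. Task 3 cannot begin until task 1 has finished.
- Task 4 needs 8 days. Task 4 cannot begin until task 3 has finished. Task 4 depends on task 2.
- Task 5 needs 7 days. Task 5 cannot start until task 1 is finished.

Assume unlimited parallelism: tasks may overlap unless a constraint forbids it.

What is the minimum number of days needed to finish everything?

Nothing blocks task 1, so it runs from day 0 to day 3.
Task 5 waits on task 1 (finishes day 3), so it starts at day 3 and finishes at 3 + 7 = day 10.
Task 2 cannot begin until task 1 (finishes day 3). It runs from day 3 to 3 + 10 = day 13.
Task 3 has to wait for task 2 (finishes day 13); task 1 (finishes day 3). The latest of these is day 13, so task 3 runs day 13 to 13 + 5 = day 18.
Task 4 cannot start until task 3 (finishes day 18); task 2 (finishes day 13). The controlling bound is day 18, so task 4 finishes at 18 + 8 = day 26.
All tasks are finished once the last one completes. Finish times: Task 1 at 3, Task 2 at 13, Task 3 at 18, Task 4 at 26, Task 5 at 10. The latest is day 26.

26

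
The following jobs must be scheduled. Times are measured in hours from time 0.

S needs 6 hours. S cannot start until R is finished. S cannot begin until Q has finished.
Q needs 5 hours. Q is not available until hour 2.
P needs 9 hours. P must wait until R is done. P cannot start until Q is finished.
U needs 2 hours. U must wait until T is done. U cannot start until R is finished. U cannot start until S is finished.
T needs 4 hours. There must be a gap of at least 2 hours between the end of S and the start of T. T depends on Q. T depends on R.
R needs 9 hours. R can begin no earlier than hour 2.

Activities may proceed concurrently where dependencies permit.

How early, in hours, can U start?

23

R waits on its own release at hour 2, so it starts at hour 2 and finishes at 2 + 9 = hour 11.
Q cannot begin until its own release at hour 2. It runs from hour 2 to 2 + 5 = hour 7.
For S: R (finishes hour 11); Q (finishes hour 7). Taking the maximum gives a start of hour 11, and it finishes at 11 + 6 = hour 17.
T cannot start until S (finishes hour 17, plus 2-hour gap → hour 19); Q (finishes hour 7); R (finishes hour 11). The controlling bound is hour 19, so T finishes at 19 + 4 = hour 23.
U waits on T (finishes hour 23); R (finishes hour 11); S (finishes hour 17). The latest of these is hour 23, which is the earliest U can start.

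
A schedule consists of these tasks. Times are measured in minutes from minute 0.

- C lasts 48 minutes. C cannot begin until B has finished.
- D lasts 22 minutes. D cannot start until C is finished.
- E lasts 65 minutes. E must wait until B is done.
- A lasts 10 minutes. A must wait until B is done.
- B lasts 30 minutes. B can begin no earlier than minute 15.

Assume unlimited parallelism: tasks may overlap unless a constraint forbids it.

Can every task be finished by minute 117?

Yes

After its own release at minute 15, B can start at minute 15 and finishes at minute 45.
After B (finishes minute 45), E can start at minute 45 and finishes at minute 110.
C waits on B (finishes minute 45), so it starts at minute 45 and finishes at 45 + 48 = minute 93.
D waits on C (finishes minute 93), so it starts at minute 93 and finishes at 93 + 22 = minute 115.
After B (finishes minute 45), A can start at minute 45 and finishes at minute 55.
Every task is finished by minute 115, which is no later than the deadline of 117, so the schedule is feasible.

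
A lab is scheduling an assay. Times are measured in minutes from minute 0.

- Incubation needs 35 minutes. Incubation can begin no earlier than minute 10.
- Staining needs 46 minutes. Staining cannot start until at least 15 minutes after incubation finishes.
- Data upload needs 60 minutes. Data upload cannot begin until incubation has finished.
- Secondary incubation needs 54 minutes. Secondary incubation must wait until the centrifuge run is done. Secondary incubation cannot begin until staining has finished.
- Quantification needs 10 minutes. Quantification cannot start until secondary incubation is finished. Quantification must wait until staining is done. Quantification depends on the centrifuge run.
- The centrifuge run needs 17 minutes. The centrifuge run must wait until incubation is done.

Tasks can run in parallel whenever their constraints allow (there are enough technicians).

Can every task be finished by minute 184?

Yes

Incubation cannot begin until its own release at minute 10. It runs from minute 10 to 10 + 35 = minute 45.
Data upload cannot begin until incubation (finishes minute 45). It runs from minute 45 to 45 + 60 = minute 105.
Staining cannot begin until incubation (finishes minute 45, plus 15-minute gap → minute 60). It runs from minute 60 to 60 + 46 = minute 106.
The centrifuge run cannot begin until incubation (finishes minute 45). It runs from minute 45 to 45 + 17 = minute 62.
Secondary incubation has to wait for the centrifuge run (finishes minute 62); staining (finishes minute 106). The latest of these is minute 106, so secondary incubation runs minute 106 to 106 + 54 = minute 160.
Quantification has to wait for secondary incubation (finishes minute 160); staining (finishes minute 106); the centrifuge run (finishes minute 62). The latest of these is minute 160, so quantification runs minute 160 to 160 + 10 = minute 170.
Every task is finished by minute 170, which is no later than the deadline of 184, so the schedule is feasible.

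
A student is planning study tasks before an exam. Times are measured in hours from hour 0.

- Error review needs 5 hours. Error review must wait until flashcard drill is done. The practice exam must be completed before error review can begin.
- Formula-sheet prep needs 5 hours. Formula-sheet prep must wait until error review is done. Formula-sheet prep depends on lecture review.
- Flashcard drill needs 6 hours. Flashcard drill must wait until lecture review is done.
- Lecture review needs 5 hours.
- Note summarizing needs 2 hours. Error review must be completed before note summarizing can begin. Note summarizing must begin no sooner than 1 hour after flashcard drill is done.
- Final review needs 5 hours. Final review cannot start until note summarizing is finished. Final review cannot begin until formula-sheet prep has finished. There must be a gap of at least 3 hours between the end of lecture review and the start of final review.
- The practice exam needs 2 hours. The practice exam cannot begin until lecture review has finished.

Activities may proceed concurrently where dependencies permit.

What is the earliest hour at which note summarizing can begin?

16

Nothing blocks lecture review, so it runs from hour 0 to hour 5.
The practice exam cannot begin until lecture review (finishes hour 5). It runs from hour 5 to 5 + 2 = hour 7.
After lecture review (finishes hour 5), flashcard drill can start at hour 5 and finishes at hour 11.
Error review has to wait for flashcard drill (finishes hour 11); the practice exam (finishes hour 7). The latest of these is hour 11, so error review runs hour 11 to 11 + 5 = hour 16.
Note summarizing waits on error review (finishes hour 16); flashcard drill (finishes hour 11, plus 1-hour gap → hour 12). The latest of these is hour 16, which is the earliest note summarizing can start.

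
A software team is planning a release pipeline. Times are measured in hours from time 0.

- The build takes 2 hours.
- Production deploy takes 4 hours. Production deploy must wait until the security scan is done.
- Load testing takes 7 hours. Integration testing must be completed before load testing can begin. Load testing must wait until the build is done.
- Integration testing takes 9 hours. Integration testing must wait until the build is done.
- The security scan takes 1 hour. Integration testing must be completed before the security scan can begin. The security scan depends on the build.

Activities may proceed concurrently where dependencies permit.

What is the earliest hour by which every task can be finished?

The build can start immediately at hour 0; it finishes at hour 2.
After the build (finishes hour 2), integration testing can start at hour 2 and finishes at hour 11.
Load testing has to wait for integration testing (finishes hour 11); the build (finishes hour 2). The latest of these is hour 11, so load testing runs hour 11 to 11 + 7 = hour 18.
The security scan needs all of integration testing (finishes hour 11); the build (finishes hour 2). That puts its earliest start at hour 11; it finishes at 11 + 1 = hour 12.
Production deploy waits on the security scan (finishes hour 12), so it starts at hour 12 and finishes at 12 + 4 = hour 16.
All tasks are finished once the last one completes. Finish times: The build at 2, Integration testing at 11, The security scan at 12, Load testing at 18, Production deploy at 16. The latest is hour 18.

18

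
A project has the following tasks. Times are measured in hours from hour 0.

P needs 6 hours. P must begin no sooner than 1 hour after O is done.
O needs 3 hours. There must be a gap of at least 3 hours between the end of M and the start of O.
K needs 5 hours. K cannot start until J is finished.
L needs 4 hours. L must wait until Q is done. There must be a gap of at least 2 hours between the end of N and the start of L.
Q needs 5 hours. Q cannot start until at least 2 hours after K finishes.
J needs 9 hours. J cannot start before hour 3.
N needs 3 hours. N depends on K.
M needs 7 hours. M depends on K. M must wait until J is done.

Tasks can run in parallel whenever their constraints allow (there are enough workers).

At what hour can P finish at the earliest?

J waits on its own release at hour 3, so it starts at hour 3 and finishes at 3 + 9 = hour 12.
After J (finishes hour 12), K can start at hour 12 and finishes at hour 17.
M needs all of K (finishes hour 17); J (finishes hour 12). That puts its earliest start at hour 17; it finishes at 17 + 7 = hour 24.
O cannot begin until M (finishes hour 24, plus 3-hour gap → hour 27). It runs from hour 27 to 27 + 3 = hour 30.
After O (finishes hour 30, plus 1-hour gap → hour 31), P can start at hour 31 and finishes at hour 37.

37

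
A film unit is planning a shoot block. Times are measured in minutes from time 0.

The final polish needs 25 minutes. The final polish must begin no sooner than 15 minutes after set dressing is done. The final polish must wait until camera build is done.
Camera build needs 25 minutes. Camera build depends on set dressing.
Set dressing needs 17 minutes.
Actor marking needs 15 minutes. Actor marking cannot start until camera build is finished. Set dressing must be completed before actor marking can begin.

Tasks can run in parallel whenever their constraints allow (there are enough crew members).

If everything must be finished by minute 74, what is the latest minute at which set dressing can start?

7

To finish by minute 74, actor marking (duration 15) must start no later than minute 59.
Nothing follows the final polish; the deadline of minute 74 is its only limit. It must start by 74 − 25 = minute 49.
Camera build feeds actor marking (must start by minute 59); the final polish (must start by minute 49). Taking the minimum, camera build must finish by minute 49 and start by 49 − 25 = minute 24.
Set dressing feeds camera build (must start by minute 24); actor marking (must start by minute 59); the final polish (must start by minute 49, minus 15-minute gap → minute 34). Taking the minimum, set dressing must finish by minute 24 and start by 24 − 17 = minute 7.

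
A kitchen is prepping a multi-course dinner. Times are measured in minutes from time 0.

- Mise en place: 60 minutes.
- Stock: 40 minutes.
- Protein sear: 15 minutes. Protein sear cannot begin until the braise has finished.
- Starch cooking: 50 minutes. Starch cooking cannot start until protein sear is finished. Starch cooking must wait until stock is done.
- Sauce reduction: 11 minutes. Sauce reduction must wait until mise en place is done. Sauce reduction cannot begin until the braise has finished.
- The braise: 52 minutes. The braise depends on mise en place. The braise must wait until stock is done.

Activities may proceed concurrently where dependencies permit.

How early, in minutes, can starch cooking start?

127

Nothing blocks stock, so it runs from minute 0 to minute 40.
Mise en place can start immediately at minute 0; it finishes at minute 60.
The braise has to wait for mise en place (finishes minute 60); stock (finishes minute 40). The latest of these is minute 60, so the braise runs minute 60 to 60 + 52 = minute 112.
Protein sear cannot begin until the braise (finishes minute 112). It runs from minute 112 to 112 + 15 = minute 127.
Starch cooking waits on protein sear (finishes minute 127); stock (finishes minute 40). The latest of these is minute 127, which is the earliest starch cooking can start.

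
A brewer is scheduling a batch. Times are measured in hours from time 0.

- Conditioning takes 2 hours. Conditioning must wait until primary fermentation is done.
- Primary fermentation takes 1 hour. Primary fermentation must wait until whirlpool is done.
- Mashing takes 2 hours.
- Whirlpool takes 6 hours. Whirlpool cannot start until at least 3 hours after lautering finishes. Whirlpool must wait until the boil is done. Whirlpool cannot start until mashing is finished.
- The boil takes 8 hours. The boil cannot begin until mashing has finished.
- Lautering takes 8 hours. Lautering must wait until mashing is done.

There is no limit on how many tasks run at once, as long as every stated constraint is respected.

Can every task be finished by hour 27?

Nothing blocks mashing, so it runs from hour 0 to hour 2.
After mashing (finishes hour 2), the boil can start at hour 2 and finishes at hour 10.
Lautering cannot begin until mashing (finishes hour 2). It runs from hour 2 to 2 + 8 = hour 10.
Whirlpool has to wait for lautering (finishes hour 10, plus 3-hour gap → hour 13); the boil (finishes hour 10); mashing (finishes hour 2). The latest of these is hour 13, so whirlpool runs hour 13 to 13 + 6 = hour 19.
Primary fermentation cannot begin until whirlpool (finishes hour 19). It runs from hour 19 to 19 + 1 = hour 20.
After primary fermentation (finishes hour 20), conditioning can start at hour 20 and finishes at hour 22.
Every task is finished by hour 22, which is no later than the deadline of 27, so the schedule is feasible.

Yes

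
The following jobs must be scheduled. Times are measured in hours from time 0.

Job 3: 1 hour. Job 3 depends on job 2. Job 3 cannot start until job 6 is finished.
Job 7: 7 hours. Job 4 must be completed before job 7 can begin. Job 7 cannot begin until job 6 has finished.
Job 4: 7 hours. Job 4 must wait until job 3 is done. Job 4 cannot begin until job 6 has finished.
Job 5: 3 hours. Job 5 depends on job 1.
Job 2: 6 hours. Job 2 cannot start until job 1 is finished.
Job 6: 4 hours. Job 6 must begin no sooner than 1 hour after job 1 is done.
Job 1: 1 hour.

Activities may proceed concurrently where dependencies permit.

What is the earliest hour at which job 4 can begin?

8

Job 1 can start immediately at hour 0; it finishes at hour 1.
Job 6 waits on job 1 (finishes hour 1, plus 1-hour gap → hour 2), so it starts at hour 2 and finishes at 2 + 4 = hour 6.
After job 1 (finishes hour 1), job 2 can start at hour 1 and finishes at hour 7.
For job 3: job 2 (finishes hour 7); job 6 (finishes hour 6). Taking the maximum gives a start of hour 7, and it finishes at 7 + 1 = hour 8.
Job 4 waits on job 3 (finishes hour 8); job 6 (finishes hour 6). The latest of these is hour 8, which is the earliest job 4 can start.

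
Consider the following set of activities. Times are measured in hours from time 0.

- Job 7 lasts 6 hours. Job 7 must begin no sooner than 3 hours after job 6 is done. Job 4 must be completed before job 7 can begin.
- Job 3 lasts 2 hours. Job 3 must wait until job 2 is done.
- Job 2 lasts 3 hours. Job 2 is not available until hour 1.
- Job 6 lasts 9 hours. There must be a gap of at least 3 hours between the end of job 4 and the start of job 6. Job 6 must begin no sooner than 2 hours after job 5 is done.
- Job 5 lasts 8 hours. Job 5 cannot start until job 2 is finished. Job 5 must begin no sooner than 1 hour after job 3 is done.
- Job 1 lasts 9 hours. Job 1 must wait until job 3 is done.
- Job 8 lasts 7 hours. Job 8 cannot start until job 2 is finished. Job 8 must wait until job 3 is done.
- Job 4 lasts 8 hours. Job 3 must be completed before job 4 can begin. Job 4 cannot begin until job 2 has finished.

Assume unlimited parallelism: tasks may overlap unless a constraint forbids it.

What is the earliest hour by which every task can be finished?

After its own release at hour 1, job 2 can start at hour 1 and finishes at hour 4.
Job 3 waits on job 2 (finishes hour 4), so it starts at hour 4 and finishes at 4 + 2 = hour 6.
For job 8: job 2 (finishes hour 4); job 3 (finishes hour 6). Taking the maximum gives a start of hour 6, and it finishes at 6 + 7 = hour 13.
Job 5 needs all of job 2 (finishes hour 4); job 3 (finishes hour 6, plus 1-hour gap → hour 7). That puts its earliest start at hour 7; it finishes at 7 + 8 = hour 15.
Job 4 has to wait for job 3 (finishes hour 6); job 2 (finishes hour 4). The latest of these is hour 6, so job 4 runs hour 6 to 6 + 8 = hour 14.
For job 6: job 4 (finishes hour 14, plus 3-hour gap → hour 17); job 5 (finishes hour 15, plus 2-hour gap → hour 17). Taking the maximum gives a start of hour 17, and it finishes at 17 + 9 = hour 26.
For job 7: job 6 (finishes hour 26, plus 3-hour gap → hour 29); job 4 (finishes hour 14). Taking the maximum gives a start of hour 29, and it finishes at 29 + 6 = hour 35.
After job 3 (finishes hour 6), job 1 can start at hour 6 and finishes at hour 15.
All tasks are finished once the last one completes. Finish times: Job 1 at 15, Job 2 at 4, Job 3 at 6, Job 4 at 14, Job 5 at 15, Job 6 at 26, Job 7 at 35, Job 8 at 13. The latest is hour 35.

35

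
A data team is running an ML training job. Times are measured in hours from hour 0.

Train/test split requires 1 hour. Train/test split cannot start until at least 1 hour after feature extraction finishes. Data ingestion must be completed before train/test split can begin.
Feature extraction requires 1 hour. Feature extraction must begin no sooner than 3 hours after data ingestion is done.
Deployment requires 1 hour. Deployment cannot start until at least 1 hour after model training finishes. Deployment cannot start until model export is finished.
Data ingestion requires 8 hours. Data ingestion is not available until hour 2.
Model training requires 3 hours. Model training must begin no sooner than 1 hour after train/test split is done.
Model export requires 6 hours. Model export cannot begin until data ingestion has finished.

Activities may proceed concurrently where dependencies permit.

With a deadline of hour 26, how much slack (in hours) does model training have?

4

After its own release at hour 2, data ingestion can start at hour 2 and finishes at hour 10.
Feature extraction waits on data ingestion (finishes hour 10, plus 3-hour gap → hour 13), so it starts at hour 13 and finishes at 13 + 1 = hour 14.
Train/test split needs all of feature extraction (finishes hour 14, plus 1-hour gap → hour 15); data ingestion (finishes hour 10). That puts its earliest start at hour 15; it finishes at 15 + 1 = hour 16.
Model training waits on train/test split (finishes hour 16, plus 1-hour gap → hour 17), so it starts at hour 17 and finishes at 17 + 3 = hour 20.

Working backward from the deadline:
To finish by hour 26, deployment (duration 1) must start no later than hour 25.
Since deployment (must start by hour 25, minus 1-hour gap → hour 24) depends on it, model training must finish by hour 24. Backing off its 3-hour duration gives a latest start of hour 21.
So model training can start as early as hour 17 and as late as hour 21, giving 21 − 17 = 4 hours of slack.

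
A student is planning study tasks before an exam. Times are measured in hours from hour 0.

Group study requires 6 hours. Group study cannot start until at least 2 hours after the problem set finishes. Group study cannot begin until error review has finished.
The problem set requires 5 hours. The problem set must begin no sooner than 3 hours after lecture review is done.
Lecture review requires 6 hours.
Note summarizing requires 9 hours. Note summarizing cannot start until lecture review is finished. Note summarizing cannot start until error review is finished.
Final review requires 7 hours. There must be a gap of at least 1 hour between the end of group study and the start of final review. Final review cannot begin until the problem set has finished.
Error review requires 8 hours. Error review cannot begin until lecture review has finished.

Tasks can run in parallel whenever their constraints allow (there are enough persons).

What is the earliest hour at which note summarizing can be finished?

23

Nothing blocks lecture review, so it runs from hour 0 to hour 6.
After lecture review (finishes hour 6), error review can start at hour 6 and finishes at hour 14.
Note summarizing needs all of lecture review (finishes hour 6); error review (finishes hour 14). That puts its earliest start at hour 14; it finishes at 14 + 9 = hour 23.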